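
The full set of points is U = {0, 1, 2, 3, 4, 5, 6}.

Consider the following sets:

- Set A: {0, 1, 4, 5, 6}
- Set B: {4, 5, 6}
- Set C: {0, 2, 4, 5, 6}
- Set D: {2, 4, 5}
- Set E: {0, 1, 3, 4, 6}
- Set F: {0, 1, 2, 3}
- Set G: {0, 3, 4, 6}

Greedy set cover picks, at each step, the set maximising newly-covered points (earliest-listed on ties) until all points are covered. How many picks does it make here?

Greedy: pick A (covers 5 new) → pick F (covers 2 new). Total picks: 2.

2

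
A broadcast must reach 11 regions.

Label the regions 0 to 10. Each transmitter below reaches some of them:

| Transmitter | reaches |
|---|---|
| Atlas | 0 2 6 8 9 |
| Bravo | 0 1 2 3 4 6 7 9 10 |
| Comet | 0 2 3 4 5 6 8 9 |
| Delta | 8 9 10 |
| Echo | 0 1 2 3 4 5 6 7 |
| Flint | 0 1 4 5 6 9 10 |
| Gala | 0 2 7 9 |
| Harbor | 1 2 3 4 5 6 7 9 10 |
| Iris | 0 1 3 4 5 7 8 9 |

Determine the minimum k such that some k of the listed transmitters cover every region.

2

Delta and Echo together: Delta ∪ Echo = {0, 1, 2, 3, 4, 5, 6, 7, 8, 9, 10} — every region is covered.
No single transmitter has all 11 regions (the largest, Bravo, has 9), so 2 is optimal.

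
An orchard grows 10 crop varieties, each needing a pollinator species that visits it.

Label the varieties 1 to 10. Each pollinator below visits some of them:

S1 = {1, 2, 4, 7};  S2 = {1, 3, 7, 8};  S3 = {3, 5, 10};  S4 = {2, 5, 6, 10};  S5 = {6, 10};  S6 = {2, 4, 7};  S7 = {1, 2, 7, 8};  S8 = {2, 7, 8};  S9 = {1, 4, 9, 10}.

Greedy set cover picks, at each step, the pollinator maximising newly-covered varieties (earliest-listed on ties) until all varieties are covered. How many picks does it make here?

5

Greedy: pick S1 (covers 4 new) → pick S3 (covers 3 new) → pick S2 (covers 1 new) → pick S4 (covers 1 new) → pick S9 (covers 1 new). Total picks: 5.
(The true minimum cover uses only 3 pollinators, so greedy is not optimal here.)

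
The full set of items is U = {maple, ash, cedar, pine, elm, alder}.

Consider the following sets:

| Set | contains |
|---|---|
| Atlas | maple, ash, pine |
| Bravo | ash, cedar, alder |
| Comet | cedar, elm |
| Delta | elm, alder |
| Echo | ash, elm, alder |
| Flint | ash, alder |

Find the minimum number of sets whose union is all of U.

Atlas, Comet, and Flint cover everything between them: the union {maple, ash, cedar, pine, elm, alder} is all of U.
Only Atlas contains maple, so Atlas is forced; the remaining 3 items need at least 2 more sets (each remaining set adds at most 2) — so at least 3 sets are needed, and 3 is optimal.

3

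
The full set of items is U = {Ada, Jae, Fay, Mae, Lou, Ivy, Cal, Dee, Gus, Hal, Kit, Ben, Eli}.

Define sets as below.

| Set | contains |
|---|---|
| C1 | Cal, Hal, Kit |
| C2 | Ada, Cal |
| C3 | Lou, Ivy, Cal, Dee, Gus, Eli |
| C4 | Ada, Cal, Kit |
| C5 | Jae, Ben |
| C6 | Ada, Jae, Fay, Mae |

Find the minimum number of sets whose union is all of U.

C1 and C3 and C5 and C6 together: C1 ∪ C3 ∪ C5 ∪ C6 = {Ada, Jae, Fay, Mae, Lou, Ivy, Cal, Dee, Gus, Hal, Kit, Ben, Eli} — every item is covered.
No 3 of the 6 sets cover everything (all 20 combinations miss at least one item), so 4 is optimal.

4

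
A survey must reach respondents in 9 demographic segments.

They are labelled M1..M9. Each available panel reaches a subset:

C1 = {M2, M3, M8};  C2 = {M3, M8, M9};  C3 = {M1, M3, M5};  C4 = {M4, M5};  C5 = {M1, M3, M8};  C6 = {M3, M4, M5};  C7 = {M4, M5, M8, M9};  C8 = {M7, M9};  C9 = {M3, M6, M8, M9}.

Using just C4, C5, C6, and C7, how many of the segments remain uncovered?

Union of C4, C5, C6, C7 = {M1, M3, M4, M5, M8, M9}.
Not covered: M2, M6, M7 — 3 segments.

3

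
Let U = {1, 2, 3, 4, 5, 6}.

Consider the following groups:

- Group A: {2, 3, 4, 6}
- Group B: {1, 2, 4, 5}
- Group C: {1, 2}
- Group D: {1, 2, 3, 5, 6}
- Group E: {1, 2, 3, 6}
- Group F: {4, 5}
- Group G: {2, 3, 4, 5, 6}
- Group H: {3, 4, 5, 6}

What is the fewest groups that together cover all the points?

E and H together: E ∪ H = {1, 2, 3, 4, 5, 6} — every point is covered.
No single group has all 6 points (the largest, D, has 5), so 2 is optimal.

2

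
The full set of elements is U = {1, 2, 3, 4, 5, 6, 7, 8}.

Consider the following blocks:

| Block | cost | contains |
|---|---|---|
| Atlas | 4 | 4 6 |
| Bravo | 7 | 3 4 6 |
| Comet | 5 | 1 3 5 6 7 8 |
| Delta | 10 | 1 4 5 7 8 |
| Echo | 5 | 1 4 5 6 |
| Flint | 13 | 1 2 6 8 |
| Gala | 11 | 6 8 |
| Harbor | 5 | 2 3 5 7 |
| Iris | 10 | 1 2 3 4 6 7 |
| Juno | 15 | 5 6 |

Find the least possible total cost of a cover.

Atlas, Comet, Harbor together cover every element (Atlas ∪ Comet ∪ Harbor = {1, 2, 3, 4, 5, 6, 7, 8}); total cost 4 + 5 + 5 = 14.
No covering selection has total cost below 14.

14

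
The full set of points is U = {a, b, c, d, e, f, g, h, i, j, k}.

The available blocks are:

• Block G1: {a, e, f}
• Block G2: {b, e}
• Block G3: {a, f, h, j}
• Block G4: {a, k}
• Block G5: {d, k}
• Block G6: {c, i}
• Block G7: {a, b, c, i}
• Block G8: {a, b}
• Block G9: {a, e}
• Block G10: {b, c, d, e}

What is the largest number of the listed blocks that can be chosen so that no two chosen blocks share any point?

G2, G3, G5, G6 are pairwise disjoint (G2={b,e}; G3={a,f,h,j}; G5={d,k}; G6={c,i}).
Every remaining block overlaps one of these, and no 5 of the listed blocks are pairwise disjoint, so 4 is the maximum.

4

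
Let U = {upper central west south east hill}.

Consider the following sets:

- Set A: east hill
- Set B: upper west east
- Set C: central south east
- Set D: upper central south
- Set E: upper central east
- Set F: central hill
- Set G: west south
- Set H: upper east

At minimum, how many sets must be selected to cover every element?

3

E and F and G together: E ∪ F ∪ G = {upper, central, west, south, east, hill} — every element is covered.
No 2 of the 8 sets cover everything (all 28 combinations miss at least one element), so 3 is optimal.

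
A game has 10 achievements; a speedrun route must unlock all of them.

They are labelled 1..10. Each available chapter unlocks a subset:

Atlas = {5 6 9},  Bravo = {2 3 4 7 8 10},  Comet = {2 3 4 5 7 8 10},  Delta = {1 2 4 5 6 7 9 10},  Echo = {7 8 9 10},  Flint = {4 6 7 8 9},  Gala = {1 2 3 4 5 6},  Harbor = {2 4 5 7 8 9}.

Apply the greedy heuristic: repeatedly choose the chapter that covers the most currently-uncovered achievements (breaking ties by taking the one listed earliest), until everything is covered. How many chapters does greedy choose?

Greedy: pick Delta (covers 8 new) → pick Bravo (covers 2 new). Total picks: 2.

2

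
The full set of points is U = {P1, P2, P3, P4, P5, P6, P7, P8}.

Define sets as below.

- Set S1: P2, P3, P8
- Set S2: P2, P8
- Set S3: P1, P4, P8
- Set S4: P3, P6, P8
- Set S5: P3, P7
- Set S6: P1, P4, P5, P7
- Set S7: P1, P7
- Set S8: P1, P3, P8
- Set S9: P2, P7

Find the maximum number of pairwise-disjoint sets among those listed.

2

S3, S5 are pairwise disjoint (S3={P1,P4,P8}; S5={P3,P7}).
Every remaining set overlaps one of these, and no 3 of the listed sets are pairwise disjoint, so 2 is the maximum.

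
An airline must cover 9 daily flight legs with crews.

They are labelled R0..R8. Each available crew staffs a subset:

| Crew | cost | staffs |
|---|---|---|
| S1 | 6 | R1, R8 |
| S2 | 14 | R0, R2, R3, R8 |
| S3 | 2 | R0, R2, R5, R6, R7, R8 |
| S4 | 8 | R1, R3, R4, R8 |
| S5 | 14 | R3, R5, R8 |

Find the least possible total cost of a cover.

S3, S4 together cover every leg (S3 ∪ S4 = {R0, R1, R2, R3, R4, R5, R6, R7, R8}); total cost 2 + 8 = 10.
No covering selection has total cost below 10.

10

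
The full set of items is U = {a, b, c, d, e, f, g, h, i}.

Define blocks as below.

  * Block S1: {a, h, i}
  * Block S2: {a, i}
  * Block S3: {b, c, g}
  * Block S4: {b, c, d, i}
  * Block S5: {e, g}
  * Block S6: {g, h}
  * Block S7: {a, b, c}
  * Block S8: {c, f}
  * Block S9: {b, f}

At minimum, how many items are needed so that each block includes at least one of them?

4

T = {a, d, f, g} meets every block (each contains at least one member of T), and |T| = 4.
No choice of 3 items meets every block, so 4 is the minimum.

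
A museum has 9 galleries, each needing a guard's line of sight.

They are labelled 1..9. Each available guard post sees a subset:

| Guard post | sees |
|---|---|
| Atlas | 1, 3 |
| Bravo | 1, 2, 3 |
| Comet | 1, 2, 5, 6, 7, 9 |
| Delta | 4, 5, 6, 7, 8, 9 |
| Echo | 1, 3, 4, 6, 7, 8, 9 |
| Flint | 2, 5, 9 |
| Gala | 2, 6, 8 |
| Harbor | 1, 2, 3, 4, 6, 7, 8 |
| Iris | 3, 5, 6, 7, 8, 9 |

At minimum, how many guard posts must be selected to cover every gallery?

2

Harbor and Iris together: Harbor ∪ Iris = {1, 2, 3, 4, 5, 6, 7, 8, 9} — every gallery is covered.
No single guard post has all 9 galleries (the largest, Echo, has 7), so 2 is optimal.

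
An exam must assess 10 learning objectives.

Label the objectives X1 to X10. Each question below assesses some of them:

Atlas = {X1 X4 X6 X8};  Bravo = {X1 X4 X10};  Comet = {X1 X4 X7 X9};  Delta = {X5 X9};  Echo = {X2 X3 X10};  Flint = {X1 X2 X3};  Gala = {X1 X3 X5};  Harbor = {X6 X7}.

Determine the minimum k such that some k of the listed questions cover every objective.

4

Atlas and Comet and Echo and Gala together: Atlas ∪ Comet ∪ Echo ∪ Gala = {X1, X2, X3, X4, X5, X6, X7, X8, X9, X10} — every objective is covered.
No 3 of the 8 questions cover everything (all 56 combinations miss at least one objective), so 4 is optimal.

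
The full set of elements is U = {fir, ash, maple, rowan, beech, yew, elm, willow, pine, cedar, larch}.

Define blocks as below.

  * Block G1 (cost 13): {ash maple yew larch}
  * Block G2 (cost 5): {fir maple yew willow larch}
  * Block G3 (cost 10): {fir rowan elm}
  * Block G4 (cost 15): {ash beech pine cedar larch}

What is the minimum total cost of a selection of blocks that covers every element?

30

G2, G3, G4 together cover every element (G2 ∪ G3 ∪ G4 = {fir, ash, maple, rowan, beech, yew, elm, willow, pine, cedar, larch}); total cost 5 + 10 + 15 = 30.
No covering selection has total cost below 30.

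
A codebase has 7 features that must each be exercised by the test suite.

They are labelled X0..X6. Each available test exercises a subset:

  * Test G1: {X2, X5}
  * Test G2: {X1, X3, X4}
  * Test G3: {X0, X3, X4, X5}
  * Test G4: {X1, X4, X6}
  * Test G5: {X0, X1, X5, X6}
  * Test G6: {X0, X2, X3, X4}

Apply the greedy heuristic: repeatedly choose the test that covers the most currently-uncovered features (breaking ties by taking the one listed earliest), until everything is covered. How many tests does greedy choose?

Greedy: pick G3 (covers 4 new) → pick G4 (covers 2 new) → pick G1 (covers 1 new). Total picks: 3.
(The true minimum cover uses only 2 tests, so greedy is not optimal here.)

3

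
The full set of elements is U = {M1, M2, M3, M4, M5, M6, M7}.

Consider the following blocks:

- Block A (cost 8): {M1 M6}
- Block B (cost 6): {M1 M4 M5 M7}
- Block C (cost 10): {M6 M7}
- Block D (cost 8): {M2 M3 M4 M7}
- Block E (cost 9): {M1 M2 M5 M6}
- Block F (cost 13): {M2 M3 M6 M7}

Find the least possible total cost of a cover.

17

D, E together cover every element (D ∪ E = {M1, M2, M3, M4, M5, M6, M7}); total cost 8 + 9 = 17.
The greedy pick B, D, A costs 22; no covering selection beats 17.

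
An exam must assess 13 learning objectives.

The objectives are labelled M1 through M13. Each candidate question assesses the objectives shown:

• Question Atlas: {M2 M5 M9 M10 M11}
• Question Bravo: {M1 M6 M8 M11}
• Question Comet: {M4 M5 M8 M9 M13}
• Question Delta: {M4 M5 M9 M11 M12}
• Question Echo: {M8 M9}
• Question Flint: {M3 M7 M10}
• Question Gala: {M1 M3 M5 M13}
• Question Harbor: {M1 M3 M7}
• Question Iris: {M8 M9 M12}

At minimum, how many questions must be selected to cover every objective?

Atlas and Bravo and Comet and Delta and Harbor together: Atlas ∪ Bravo ∪ Comet ∪ Delta ∪ Harbor = {M1, M2, M3, M4, M5, M6, M7, M8, M9, M10, M11, M12, M13} — every objective is covered.
No 4 of the 9 questions cover everything (all 126 combinations miss at least one objective), so 5 is optimal.

5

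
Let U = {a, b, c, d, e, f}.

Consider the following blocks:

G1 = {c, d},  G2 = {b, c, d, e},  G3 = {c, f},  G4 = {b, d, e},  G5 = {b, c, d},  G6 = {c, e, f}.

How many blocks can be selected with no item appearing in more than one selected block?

G3, G4 are pairwise disjoint (G3={c,f}; G4={b,d,e}).
Every remaining block overlaps one of these, and no 3 of the listed blocks are pairwise disjoint, so 2 is the maximum.

2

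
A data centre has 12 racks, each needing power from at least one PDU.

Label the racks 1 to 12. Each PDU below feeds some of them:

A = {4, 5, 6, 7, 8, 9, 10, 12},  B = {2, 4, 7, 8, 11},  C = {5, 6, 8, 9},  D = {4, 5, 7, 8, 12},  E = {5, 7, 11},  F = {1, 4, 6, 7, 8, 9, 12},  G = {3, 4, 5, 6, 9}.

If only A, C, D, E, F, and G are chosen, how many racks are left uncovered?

1

Union of A, C, D, E, F, G = {1, 3, 4, 5, 6, 7, 8, 9, 10, 11, 12}.
Not covered: 2 — 1 rack.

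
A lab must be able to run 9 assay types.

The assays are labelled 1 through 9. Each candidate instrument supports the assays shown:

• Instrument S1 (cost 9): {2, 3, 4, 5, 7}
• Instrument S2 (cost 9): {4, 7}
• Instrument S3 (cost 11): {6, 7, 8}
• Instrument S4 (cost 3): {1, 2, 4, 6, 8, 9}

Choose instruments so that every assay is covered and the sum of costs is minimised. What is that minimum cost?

12

S1, S4 together cover every assay (S1 ∪ S4 = {1, 2, 3, 4, 5, 6, 7, 8, 9}); total cost 9 + 3 = 12.
No covering selection has total cost below 12.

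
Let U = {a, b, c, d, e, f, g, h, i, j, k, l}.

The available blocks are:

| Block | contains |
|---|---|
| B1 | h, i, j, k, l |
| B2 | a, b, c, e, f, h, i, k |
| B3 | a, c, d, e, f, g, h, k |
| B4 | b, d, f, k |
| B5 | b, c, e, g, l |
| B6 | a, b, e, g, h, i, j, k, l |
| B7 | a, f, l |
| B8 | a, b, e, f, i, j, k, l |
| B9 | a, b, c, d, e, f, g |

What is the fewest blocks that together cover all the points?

2

Take {B6, B9}. Their union is {a, b, c, d, e, f, g, h, i, j, k, l}, which is all 12 points.
No single block has all 12 points (the largest, B6, has 9), so 2 is optimal.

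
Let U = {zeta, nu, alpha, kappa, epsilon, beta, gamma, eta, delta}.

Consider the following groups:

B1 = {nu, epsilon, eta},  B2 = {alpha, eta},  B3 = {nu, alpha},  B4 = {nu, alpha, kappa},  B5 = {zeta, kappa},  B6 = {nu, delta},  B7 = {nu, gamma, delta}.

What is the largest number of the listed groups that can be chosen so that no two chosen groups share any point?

B2, B5, B6 are pairwise disjoint (B2={alpha,eta}; B5={zeta,kappa}; B6={nu,delta}).
Every remaining group overlaps one of these, and no 4 of the listed groups are pairwise disjoint, so 3 is the maximum.

3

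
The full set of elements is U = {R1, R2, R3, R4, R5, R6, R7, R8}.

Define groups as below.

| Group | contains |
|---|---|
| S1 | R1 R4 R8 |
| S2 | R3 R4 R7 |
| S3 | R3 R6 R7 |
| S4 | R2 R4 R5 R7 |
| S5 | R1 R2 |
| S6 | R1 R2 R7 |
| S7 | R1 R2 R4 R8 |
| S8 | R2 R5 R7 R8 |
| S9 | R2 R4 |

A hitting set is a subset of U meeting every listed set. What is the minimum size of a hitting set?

3

Take H = {R1, R2, R3}. Each listed group contains at least one of these, so H is a hitting set of size 3.
No choice of 2 elements meets every group, so 3 is the minimum.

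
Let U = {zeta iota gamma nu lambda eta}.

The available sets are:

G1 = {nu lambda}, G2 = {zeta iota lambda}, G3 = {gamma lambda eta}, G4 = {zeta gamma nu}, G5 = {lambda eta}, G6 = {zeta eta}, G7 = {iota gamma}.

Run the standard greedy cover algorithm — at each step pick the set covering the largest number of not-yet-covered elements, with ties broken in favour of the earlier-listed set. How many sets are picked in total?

3

Greedy: pick G2 (covers 3 new) → pick G3 (covers 2 new) → pick G1 (covers 1 new). Total picks: 3.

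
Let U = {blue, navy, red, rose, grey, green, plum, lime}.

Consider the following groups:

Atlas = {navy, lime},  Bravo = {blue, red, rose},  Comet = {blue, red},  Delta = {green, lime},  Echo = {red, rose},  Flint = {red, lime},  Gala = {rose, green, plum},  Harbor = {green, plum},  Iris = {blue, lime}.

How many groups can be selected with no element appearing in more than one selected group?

Atlas, Comet, Gala are pairwise disjoint (Atlas={navy,lime}; Comet={blue,red}; Gala={rose,green,plum}).
Every remaining group overlaps one of these, and no 4 of the listed groups are pairwise disjoint, so 3 is the maximum.

3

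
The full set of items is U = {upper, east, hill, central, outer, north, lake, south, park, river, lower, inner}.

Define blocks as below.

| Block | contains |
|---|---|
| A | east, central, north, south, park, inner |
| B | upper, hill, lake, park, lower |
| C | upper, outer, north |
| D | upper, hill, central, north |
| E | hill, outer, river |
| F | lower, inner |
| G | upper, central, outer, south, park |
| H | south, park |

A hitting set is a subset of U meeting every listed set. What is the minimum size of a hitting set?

4

The 4 items {central, outer, south, lower} hit every block.
No choice of 3 items meets every block, so 4 is the minimum.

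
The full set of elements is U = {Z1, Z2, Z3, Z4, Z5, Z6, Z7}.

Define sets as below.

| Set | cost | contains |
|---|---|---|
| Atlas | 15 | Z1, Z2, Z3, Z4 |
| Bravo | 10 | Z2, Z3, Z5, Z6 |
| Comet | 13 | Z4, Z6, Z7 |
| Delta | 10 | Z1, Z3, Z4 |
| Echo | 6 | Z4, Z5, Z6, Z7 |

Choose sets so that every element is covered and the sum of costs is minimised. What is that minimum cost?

21

Atlas, Echo together cover every element (Atlas ∪ Echo = {Z1, Z2, Z3, Z4, Z5, Z6, Z7}); total cost 15 + 6 = 21.
No covering selection has total cost below 21.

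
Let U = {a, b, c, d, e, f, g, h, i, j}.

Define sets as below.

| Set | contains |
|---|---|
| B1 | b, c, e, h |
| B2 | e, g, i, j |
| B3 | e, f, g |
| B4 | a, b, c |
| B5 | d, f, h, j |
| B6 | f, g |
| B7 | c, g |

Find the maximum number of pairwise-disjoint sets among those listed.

2

B5, B7 are pairwise disjoint (B5={d,f,h,j}; B7={c,g}).
Every remaining set overlaps one of these, and no 3 of the listed sets are pairwise disjoint, so 2 is the maximum.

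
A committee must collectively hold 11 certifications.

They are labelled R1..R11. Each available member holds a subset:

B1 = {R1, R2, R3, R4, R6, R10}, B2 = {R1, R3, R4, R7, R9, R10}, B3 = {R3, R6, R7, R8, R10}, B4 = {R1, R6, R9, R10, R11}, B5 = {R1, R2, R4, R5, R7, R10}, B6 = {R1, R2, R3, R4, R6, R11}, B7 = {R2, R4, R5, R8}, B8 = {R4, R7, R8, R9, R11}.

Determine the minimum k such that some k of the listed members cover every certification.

Take {B3, B4, B5}. Their union is {R1, R2, R3, R4, R5, R6, R7, R8, R9, R10, R11}, which is all 11 certifications.
No 2 of the 8 members cover everything (all 28 combinations miss at least one certification), so 3 is optimal.

3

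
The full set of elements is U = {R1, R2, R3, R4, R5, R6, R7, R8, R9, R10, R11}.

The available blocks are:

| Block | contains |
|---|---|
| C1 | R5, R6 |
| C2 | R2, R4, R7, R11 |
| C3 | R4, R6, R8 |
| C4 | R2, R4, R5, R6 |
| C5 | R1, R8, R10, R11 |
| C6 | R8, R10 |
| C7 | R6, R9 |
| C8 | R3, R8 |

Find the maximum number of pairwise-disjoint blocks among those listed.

C1, C2, C6 are pairwise disjoint (C1={R5,R6}; C2={R2,R4,R7,R11}; C6={R8,R10}).
Every remaining block overlaps one of these, and no 4 of the listed blocks are pairwise disjoint, so 3 is the maximum.

3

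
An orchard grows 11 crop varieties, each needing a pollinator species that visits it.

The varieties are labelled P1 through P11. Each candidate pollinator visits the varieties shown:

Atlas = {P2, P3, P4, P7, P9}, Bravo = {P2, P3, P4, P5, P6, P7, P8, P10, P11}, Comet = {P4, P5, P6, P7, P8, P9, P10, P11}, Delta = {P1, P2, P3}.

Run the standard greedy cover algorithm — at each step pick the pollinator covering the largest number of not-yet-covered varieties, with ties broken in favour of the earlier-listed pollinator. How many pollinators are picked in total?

Greedy: pick Bravo (covers 9 new) → pick Atlas (covers 1 new) → pick Delta (covers 1 new). Total picks: 3.
(The true minimum cover uses only 2 pollinators, so greedy is not optimal here.)

3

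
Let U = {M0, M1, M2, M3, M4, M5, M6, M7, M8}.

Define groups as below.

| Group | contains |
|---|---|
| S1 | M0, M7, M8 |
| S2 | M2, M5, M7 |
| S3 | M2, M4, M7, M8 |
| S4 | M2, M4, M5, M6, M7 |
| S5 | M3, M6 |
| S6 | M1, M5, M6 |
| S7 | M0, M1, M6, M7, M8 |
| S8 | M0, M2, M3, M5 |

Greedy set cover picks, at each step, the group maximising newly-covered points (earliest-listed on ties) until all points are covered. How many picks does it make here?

Greedy: pick S4 (covers 5 new) → pick S7 (covers 3 new) → pick S5 (covers 1 new). Total picks: 3.

3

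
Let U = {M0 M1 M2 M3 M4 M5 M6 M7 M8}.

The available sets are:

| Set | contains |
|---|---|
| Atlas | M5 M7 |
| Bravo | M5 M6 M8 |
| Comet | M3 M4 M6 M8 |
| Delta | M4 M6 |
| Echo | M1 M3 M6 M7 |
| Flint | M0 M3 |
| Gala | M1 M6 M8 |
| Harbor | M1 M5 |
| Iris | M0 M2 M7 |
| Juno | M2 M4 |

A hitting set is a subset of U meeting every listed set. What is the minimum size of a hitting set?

4

H = {M0, M2, M5, M6} meets every set (each contains at least one member of H), and |H| = 4.
The sets Atlas, Flint, Gala, Juno are pairwise disjoint, so any hitting set needs a separate point for each — at least 4. Hence 4 is optimal.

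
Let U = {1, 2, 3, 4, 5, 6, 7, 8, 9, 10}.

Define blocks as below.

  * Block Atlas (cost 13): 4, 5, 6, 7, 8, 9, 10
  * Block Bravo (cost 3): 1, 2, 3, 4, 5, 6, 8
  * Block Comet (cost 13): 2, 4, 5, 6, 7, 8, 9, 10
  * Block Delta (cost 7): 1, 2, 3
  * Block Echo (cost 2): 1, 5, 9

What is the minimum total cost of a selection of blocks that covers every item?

16

Atlas, Bravo together cover every item (Atlas ∪ Bravo = {1, 2, 3, 4, 5, 6, 7, 8, 9, 10}); total cost 13 + 3 = 16.
The greedy pick Bravo, Echo, Atlas costs 18; no covering selection beats 16.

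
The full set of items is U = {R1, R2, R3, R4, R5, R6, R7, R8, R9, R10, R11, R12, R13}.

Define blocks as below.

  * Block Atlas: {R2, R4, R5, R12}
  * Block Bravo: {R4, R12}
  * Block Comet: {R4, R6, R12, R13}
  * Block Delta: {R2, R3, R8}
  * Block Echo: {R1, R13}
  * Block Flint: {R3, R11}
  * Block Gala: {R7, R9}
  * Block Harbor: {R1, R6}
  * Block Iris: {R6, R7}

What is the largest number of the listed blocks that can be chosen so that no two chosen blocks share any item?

Atlas, Flint, Gala, Harbor are pairwise disjoint (Atlas={R2,R4,R5,R12}; Flint={R3,R11}; Gala={R7,R9}; Harbor={R1,R6}).
Every remaining block overlaps one of these, and no 5 of the listed blocks are pairwise disjoint, so 4 is the maximum.

4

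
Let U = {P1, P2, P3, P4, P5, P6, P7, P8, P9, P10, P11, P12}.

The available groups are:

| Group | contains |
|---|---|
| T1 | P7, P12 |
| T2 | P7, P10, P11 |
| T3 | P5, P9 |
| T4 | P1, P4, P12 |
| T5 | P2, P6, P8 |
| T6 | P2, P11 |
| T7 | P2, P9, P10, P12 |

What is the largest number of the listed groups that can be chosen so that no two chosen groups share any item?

4

T2, T3, T4, T5 are pairwise disjoint (T2={P7,P10,P11}; T3={P5,P9}; T4={P1,P4,P12}; T5={P2,P6,P8}).
Every remaining group overlaps one of these, and no 5 of the listed groups are pairwise disjoint, so 4 is the maximum.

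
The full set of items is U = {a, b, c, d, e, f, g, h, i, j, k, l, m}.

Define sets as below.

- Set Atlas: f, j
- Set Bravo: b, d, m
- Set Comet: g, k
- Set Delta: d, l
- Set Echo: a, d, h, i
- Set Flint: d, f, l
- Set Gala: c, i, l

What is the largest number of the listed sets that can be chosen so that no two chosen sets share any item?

4

Atlas, Bravo, Comet, Gala are pairwise disjoint (Atlas={f,j}; Bravo={b,d,m}; Comet={g,k}; Gala={c,i,l}).
Every remaining set overlaps one of these, and no 5 of the listed sets are pairwise disjoint, so 4 is the maximum.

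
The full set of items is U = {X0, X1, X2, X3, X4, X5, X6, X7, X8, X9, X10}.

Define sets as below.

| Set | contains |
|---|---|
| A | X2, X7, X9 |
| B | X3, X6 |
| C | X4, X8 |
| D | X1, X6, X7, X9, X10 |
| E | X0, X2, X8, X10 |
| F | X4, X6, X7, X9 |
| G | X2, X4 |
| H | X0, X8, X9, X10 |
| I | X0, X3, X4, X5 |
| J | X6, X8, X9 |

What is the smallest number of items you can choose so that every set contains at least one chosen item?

4

T = {X0, X2, X4, X6} meets every set (each contains at least one member of T), and |T| = 4.
No choice of 3 items meets every set, so 4 is the minimum.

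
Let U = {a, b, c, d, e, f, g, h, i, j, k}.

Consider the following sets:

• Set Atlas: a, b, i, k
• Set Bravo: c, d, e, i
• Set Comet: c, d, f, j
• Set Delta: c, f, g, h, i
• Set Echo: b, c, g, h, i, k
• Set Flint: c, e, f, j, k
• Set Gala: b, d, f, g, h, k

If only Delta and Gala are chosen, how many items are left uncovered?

Union of Delta, Gala = {b, c, d, f, g, h, i, k}.
Not covered: a, e, j — 3 items.

3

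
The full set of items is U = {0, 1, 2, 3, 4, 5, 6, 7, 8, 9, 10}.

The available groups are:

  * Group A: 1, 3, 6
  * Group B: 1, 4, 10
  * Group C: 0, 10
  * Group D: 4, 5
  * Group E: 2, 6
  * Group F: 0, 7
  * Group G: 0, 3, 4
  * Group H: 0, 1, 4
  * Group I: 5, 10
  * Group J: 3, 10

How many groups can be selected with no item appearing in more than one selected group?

D, E, F, J are pairwise disjoint (D={4,5}; E={2,6}; F={0,7}; J={3,10}).
Every remaining group overlaps one of these, and no 5 of the listed groups are pairwise disjoint, so 4 is the maximum.

4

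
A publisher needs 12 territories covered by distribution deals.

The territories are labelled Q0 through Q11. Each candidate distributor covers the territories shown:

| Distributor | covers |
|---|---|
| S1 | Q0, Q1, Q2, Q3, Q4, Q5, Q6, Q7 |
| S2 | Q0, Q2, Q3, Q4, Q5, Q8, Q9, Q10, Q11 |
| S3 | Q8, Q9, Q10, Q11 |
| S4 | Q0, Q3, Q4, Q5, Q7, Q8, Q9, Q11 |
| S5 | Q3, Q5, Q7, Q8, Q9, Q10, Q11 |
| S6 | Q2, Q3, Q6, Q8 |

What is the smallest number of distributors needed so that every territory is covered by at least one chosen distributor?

Take {S1, S2}. Their union is {Q0, Q1, Q2, Q3, Q4, Q5, Q6, Q7, Q8, Q9, Q10, Q11}, which is all 12 territories.
No single distributor has all 12 territories (the largest, S2, has 9), so 2 is optimal.

2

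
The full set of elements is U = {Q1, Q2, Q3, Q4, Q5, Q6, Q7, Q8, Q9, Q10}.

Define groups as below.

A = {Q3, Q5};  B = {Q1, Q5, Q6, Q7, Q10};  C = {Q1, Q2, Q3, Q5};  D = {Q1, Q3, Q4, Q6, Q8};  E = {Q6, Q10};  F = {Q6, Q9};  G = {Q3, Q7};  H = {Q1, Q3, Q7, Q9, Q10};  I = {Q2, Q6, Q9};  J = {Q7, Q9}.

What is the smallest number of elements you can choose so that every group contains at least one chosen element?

Take T = {Q3, Q6, Q9}. Each listed group contains at least one of these, so T is a hitting set of size 3.
The groups A, E, J are pairwise disjoint, so any hitting set needs a separate element for each — at least 3. Hence 3 is optimal.

3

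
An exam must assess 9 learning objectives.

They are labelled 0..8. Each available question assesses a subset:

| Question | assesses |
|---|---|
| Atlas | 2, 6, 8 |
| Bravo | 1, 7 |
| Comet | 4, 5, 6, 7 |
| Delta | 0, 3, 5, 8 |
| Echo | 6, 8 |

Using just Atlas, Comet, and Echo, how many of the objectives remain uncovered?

Union of Atlas, Comet, Echo = {2, 4, 5, 6, 7, 8}.
Not covered: 0, 1, 3 — 3 objectives.

3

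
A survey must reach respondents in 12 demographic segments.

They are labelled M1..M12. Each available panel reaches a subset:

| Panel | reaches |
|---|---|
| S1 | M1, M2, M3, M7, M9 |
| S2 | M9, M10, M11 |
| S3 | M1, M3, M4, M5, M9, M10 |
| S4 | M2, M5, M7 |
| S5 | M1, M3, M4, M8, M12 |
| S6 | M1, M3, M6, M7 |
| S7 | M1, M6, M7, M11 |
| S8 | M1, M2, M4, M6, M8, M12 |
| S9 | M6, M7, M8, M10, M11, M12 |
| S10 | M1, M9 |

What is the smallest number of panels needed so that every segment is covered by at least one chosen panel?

3

S3 and S7 and S8 together: S3 ∪ S7 ∪ S8 = {M1, M2, M3, M4, M5, M6, M7, M8, M9, M10, M11, M12} — every segment is covered.
No 2 of the 10 panels cover everything (all 45 combinations miss at least one segment), so 3 is optimal.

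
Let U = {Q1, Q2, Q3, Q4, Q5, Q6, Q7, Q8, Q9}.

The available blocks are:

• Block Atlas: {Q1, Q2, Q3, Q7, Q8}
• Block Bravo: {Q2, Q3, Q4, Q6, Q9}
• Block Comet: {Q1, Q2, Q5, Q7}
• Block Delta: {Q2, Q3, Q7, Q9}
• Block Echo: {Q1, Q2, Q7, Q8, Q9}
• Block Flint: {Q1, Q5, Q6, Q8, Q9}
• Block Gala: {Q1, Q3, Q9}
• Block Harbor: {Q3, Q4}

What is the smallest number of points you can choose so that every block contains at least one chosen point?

H = {Q1, Q3} meets every block (each contains at least one member of H), and |H| = 2.
The blocks Echo, Harbor are pairwise disjoint, so any hitting set needs a separate point for each — at least 2. Hence 2 is optimal.

2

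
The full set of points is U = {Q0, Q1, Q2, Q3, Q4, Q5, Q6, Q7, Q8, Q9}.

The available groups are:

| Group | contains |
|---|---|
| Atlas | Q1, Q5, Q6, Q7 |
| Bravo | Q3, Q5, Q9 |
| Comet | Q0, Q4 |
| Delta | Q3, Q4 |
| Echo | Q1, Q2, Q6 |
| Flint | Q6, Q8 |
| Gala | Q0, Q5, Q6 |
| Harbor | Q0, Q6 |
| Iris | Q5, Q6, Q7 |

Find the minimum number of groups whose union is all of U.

Take {Bravo, Comet, Echo, Flint, Iris}. Their union is {Q0, Q1, Q2, Q3, Q4, Q5, Q6, Q7, Q8, Q9}, which is all 10 points.
No 4 of the 9 groups cover everything (all 126 combinations miss at least one point), so 5 is optimal.

5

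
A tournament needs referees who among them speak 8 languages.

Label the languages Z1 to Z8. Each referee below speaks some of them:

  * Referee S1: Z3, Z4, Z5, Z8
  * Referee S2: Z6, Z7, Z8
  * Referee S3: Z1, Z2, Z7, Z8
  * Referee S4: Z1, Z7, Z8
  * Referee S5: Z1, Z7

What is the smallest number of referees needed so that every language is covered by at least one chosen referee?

Take {S1, S2, S3}. Their union is {Z1, Z2, Z3, Z4, Z5, Z6, Z7, Z8}, which is all 8 languages.
Only S3 contains Z2, so S3 is forced; the remaining 4 languages need at least 2 more referees (each remaining referee adds at most 3) — so at least 3 referees are needed, and 3 is optimal.

3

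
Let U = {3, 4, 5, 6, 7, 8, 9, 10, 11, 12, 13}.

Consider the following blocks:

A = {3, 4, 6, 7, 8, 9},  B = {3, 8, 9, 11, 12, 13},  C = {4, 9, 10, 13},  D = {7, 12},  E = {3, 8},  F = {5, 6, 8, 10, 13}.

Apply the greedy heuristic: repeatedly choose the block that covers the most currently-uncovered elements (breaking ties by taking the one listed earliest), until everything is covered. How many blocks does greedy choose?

Greedy: pick A (covers 6 new) → pick B (covers 3 new) → pick F (covers 2 new). Total picks: 3.

3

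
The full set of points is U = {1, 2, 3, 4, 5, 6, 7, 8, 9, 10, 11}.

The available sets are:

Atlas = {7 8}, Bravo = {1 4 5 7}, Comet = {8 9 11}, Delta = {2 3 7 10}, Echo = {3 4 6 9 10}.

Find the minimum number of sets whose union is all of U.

Bravo and Comet and Delta and Echo together: Bravo ∪ Comet ∪ Delta ∪ Echo = {1, 2, 3, 4, 5, 6, 7, 8, 9, 10, 11} — every point is covered.
Only Delta contains 2, so Delta is forced; the remaining 7 points need at least 3 more sets (each remaining set adds at most 3) — so at least 4 sets are needed, and 4 is optimal.

4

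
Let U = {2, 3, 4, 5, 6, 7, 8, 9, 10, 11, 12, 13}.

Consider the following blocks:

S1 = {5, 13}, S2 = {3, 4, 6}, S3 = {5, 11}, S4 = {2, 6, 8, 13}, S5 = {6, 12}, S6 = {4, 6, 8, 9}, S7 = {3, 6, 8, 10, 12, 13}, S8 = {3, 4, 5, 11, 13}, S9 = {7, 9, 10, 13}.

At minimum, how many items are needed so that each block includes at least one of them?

3

Take H = {5, 6, 10}. Each listed block contains at least one of these, so H is a hitting set of size 3.
The blocks S2, S3, S9 are pairwise disjoint, so any hitting set needs a separate item for each — at least 3. Hence 3 is optimal.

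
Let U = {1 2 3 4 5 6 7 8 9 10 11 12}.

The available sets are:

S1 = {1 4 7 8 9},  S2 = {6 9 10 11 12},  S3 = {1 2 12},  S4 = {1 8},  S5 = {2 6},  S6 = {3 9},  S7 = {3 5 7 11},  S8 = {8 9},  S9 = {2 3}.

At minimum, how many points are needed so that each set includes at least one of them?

H = {2, 8, 9, 11} meets every set (each contains at least one member of H), and |H| = 4.
No choice of 3 points meets every set, so 4 is the minimum.

4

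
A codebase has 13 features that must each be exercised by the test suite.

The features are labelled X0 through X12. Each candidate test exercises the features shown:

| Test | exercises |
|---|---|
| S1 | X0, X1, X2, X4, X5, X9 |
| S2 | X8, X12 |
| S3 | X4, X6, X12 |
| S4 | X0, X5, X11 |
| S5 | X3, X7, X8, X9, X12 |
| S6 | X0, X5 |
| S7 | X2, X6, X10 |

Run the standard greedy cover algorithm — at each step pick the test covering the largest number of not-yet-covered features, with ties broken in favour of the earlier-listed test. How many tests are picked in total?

Greedy: pick S1 (covers 6 new) → pick S5 (covers 4 new) → pick S7 (covers 2 new) → pick S4 (covers 1 new). Total picks: 4.

4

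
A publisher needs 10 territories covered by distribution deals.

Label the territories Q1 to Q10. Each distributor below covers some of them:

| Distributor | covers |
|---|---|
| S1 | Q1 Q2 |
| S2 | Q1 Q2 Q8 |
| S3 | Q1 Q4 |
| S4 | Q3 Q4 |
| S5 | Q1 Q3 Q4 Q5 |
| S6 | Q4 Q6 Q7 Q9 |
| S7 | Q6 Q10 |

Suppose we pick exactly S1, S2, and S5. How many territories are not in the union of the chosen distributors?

Union of S1, S2, S5 = {Q1, Q2, Q3, Q4, Q5, Q8}.
Not covered: Q6, Q7, Q9, Q10 — 4 territories.

4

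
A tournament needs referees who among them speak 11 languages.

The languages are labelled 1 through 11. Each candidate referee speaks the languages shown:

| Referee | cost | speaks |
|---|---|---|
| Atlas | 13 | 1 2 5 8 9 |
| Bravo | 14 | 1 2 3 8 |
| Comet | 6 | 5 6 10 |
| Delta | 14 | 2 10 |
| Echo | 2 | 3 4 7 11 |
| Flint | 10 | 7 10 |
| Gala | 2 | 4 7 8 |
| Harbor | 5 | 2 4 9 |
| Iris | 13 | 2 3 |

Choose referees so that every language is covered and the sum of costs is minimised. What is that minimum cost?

21

Atlas, Comet, Echo together cover every language (Atlas ∪ Comet ∪ Echo = {1, 2, 3, 4, 5, 6, 7, 8, 9, 10, 11}); total cost 13 + 6 + 2 = 21.
The greedy pick Echo, Comet, Gala, Harbor, Atlas costs 28; no covering selection beats 21.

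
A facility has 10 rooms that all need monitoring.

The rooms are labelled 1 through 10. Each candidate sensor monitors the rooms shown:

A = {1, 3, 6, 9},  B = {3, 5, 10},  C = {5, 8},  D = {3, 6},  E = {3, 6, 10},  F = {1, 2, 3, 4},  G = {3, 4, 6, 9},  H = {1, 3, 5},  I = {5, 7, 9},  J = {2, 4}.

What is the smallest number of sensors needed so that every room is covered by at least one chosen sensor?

4

C and E and F and I together: C ∪ E ∪ F ∪ I = {1, 2, 3, 4, 5, 6, 7, 8, 9, 10} — every room is covered.
No 3 of the 10 sensors cover everything (all 120 combinations miss at least one room), so 4 is optimal.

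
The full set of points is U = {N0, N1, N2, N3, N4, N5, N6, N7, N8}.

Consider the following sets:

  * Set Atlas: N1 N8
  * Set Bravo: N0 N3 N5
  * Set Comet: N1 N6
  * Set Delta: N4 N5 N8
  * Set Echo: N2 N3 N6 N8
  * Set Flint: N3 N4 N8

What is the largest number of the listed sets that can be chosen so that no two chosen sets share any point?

Comet, Delta are pairwise disjoint (Comet={N1,N6}; Delta={N4,N5,N8}).
Every remaining set overlaps one of these, and no 3 of the listed sets are pairwise disjoint, so 2 is the maximum.

2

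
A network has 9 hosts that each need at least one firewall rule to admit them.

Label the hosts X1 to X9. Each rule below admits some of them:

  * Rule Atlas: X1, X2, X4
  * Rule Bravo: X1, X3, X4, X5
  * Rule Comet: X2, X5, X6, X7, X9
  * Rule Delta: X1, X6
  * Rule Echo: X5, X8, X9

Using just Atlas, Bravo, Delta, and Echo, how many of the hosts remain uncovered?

Union of Atlas, Bravo, Delta, Echo = {X1, X2, X3, X4, X5, X6, X8, X9}.
Not covered: X7 — 1 host.

1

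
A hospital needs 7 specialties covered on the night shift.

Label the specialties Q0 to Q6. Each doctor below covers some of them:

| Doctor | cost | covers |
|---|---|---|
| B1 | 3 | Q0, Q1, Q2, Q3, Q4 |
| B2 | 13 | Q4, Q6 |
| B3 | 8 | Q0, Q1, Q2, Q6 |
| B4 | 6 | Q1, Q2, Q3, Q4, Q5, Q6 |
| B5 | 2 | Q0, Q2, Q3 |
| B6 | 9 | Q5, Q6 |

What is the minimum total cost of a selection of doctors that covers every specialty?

8

B4, B5 together cover every specialty (B4 ∪ B5 = {Q0, Q1, Q2, Q3, Q4, Q5, Q6}); total cost 6 + 2 = 8.
The greedy pick B1, B4 costs 9; no covering selection beats 8.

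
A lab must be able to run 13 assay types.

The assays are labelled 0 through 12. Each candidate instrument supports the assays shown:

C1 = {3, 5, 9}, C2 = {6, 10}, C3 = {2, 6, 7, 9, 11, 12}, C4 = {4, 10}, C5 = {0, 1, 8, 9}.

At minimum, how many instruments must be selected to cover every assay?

Take {C1, C3, C4, C5}. Their union is {0, 1, 2, 3, 4, 5, 6, 7, 8, 9, 10, 11, 12}, which is all 13 assays.
Only C3 contains 2, so C3 is forced; the remaining 7 assays need at least 3 more instruments (each remaining instrument adds at most 3) — so at least 4 instruments are needed, and 4 is optimal.

4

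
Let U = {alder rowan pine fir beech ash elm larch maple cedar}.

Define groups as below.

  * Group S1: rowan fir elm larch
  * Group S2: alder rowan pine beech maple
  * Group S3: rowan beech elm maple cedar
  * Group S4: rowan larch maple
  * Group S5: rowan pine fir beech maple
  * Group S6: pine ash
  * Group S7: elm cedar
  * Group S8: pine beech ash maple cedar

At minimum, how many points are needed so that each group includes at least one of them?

The 3 points {rowan, pine, elm} hit every group.
The groups S4, S6, S7 are pairwise disjoint, so any hitting set needs a separate point for each — at least 3. Hence 3 is optimal.

3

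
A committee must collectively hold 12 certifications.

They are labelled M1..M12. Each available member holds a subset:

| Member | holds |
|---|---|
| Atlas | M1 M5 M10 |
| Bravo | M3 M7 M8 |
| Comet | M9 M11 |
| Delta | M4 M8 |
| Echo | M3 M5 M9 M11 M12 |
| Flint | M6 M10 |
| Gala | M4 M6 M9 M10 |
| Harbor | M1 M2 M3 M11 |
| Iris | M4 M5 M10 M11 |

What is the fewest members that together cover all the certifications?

Bravo and Echo and Gala and Harbor together: Bravo ∪ Echo ∪ Gala ∪ Harbor = {M1, M2, M3, M4, M5, M6, M7, M8, M9, M10, M11, M12} — every certification is covered.
Only Bravo contains M7, so Bravo is forced; the remaining 9 certifications need at least 3 more members (each remaining member adds at most 4) — so at least 4 members are needed, and 4 is optimal.

4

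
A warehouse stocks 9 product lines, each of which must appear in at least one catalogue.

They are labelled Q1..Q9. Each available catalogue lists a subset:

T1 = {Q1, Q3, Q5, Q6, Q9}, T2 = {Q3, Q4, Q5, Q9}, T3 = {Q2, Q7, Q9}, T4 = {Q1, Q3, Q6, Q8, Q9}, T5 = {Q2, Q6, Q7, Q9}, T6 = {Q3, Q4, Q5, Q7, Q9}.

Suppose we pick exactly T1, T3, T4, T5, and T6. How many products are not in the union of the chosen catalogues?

0

Union of T1, T3, T4, T5, T6 = {Q1, Q2, Q3, Q4, Q5, Q6, Q7, Q8, Q9} — that's every product, so 0 are uncovered.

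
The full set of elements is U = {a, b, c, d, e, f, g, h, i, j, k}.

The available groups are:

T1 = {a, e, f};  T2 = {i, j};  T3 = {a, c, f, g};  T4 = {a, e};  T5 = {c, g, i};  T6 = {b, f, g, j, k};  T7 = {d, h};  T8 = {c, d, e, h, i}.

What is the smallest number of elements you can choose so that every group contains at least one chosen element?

4

T = {a, c, h, j} meets every group (each contains at least one member of T), and |T| = 4.
No choice of 3 elements meets every group, so 4 is the minimum.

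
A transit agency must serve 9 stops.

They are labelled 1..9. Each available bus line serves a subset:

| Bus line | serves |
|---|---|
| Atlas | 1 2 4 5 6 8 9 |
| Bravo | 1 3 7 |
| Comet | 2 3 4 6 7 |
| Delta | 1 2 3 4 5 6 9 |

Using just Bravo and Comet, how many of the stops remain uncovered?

Union of Bravo, Comet = {1, 2, 3, 4, 6, 7}.
Not covered: 5, 8, 9 — 3 stops.

3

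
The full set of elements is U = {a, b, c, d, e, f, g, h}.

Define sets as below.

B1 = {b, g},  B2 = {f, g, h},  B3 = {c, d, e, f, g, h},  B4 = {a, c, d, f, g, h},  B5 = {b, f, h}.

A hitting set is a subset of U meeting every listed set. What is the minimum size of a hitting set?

2

T = {b, g} meets every set (each contains at least one member of T), and |T| = 2.
No single element lies in every set, so at least 2 are needed and 2 is optimal.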